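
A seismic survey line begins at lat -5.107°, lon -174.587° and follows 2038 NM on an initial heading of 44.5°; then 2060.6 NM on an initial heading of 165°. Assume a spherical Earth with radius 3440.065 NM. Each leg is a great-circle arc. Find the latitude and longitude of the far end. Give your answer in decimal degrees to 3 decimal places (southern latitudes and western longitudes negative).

latitude -14.407°, longitude -141.496°

Apply the spherical direct solution leg by leg, carrying full precision between legs.
Leg 1: from (-5.107°, -174.587°), δ = 2038/3440.065 = 0.592431 rad, θ = 44.5° → φ = 18.835°, λ = -150.161°.
Leg 2: from (18.835°, -150.161°), δ = 2060.6/3440.065 = 0.599000 rad, θ = 165° → φ = -14.407°, λ = -141.496°.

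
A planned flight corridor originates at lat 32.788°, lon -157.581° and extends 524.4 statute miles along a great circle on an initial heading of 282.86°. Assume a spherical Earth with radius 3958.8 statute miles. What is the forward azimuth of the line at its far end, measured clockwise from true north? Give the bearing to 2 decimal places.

final bearing 277.91°

δ = 524.4/3958.8 = 0.132464 rad (7.5897°).
Start latitude φ₁ = 0.572259 rad; initial bearing θ = 4.936838 rad.
sin φ₂ = sin φ₁ cos δ + cos φ₁ sin δ cos θ = (0.541532)(0.991239) + (0.840680)(0.132077)(0.222570) = 0.561501
φ₂ = asin(0.561501) = 0.596199 rad = 34.160°.
For the longitude increment, Δλ = atan2( sin θ sin δ cos φ₁, cos δ − sin φ₁ sin φ₂ ) = atan2(-0.108250, 0.687169) = -8.952°.
Hence λ₂ = -157.581° + -8.952° = -166.533°.
The forward bearing on arrival equals the back-azimuth from the destination plus 180°.
Back-azimuth from P₂ (34.16°, -166.53°) to P₁ (32.79°, -157.58°), with Δλ' = λ₁ − λ₂ = 8.95°: atan2( sin Δλ' cos φ₁ , cos φ₂ sin φ₁ − sin φ₂ cos φ₁ cos Δλ' ) = 97.91°.
Final bearing = (97.91° + 180°) mod 360° = 277.91°.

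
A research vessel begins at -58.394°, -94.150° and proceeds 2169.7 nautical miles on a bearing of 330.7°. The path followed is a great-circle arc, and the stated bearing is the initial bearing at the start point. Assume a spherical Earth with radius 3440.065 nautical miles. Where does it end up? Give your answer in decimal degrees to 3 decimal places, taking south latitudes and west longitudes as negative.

latitude -24.727°, longitude -112.676°

δ = 2169.7/3440.065 = 0.630715 rad (36.1373°).
With φ₁ = -58.394° = -1.019168 rad and θ = 330.7° = 5.771804 rad:
Destination latitude: φ₂ = arcsin( sin φ₁ cos δ + cos φ₁ sin δ cos θ ) = arcsin(-0.418295) = -24.727°.
For the longitude increment, Δλ = atan2( sin θ sin δ cos φ₁, cos δ − sin φ₁ sin φ₂ ) = atan2(-0.151248, 0.451356) = -18.526°.
λ₂ = λ₁ + Δλ = -112.676°.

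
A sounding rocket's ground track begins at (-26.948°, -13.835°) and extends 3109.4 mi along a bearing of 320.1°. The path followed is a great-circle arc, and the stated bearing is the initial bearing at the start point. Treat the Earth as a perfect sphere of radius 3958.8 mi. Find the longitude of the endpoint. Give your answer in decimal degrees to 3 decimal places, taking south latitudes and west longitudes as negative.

Angular distance δ = d/R = 3109.4 / 3958.8 = 0.785440 rad.
Converting: φ₁ = -0.470331 rad, θ = 5.586799 rad.
sin φ₂ = sin φ₁ cos δ + cos φ₁ sin δ cos θ = (-0.453182)(0.707077) + (0.891418)(0.707136)(0.767165) = 0.163151
φ₂ = asin(0.163151) = 0.163884 rad = 9.390°.
Then Δλ = atan2(-0.404340, 0.781014) = -0.477717 rad, from sin θ sin δ cos φ₁ over cos δ − sin φ₁ sin φ₂.
λ₂ = λ₁ + Δλ = -41.206°.

longitude -41.206°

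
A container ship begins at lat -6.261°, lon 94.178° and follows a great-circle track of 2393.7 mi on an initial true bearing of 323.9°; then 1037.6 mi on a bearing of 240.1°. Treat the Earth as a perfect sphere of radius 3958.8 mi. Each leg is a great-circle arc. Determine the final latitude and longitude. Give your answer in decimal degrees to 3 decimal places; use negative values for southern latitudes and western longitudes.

latitude 13.543°, longitude 59.716°

Apply the spherical direct solution leg by leg, carrying full precision between legs.
Leg 1: from (-6.261°, 94.178°), δ = 2393.7/3958.8 = 0.604653 rad, θ = 323.9° → φ = 21.522°, λ = 73.075°.
Leg 2: from (21.522°, 73.075°), δ = 1037.6/3958.8 = 0.262100 rad, θ = 240.1° → φ = 13.543°, λ = 59.716°.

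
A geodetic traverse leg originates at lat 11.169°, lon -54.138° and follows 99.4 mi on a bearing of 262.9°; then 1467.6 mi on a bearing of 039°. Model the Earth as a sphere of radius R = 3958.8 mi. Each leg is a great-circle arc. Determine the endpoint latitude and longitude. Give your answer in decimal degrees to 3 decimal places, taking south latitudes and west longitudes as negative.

latitude 27.003°, longitude -40.766°

Apply the spherical direct solution leg by leg, carrying full precision between legs.
Leg 1: from (11.169°, -54.138°), δ = 99.4/3958.8 = 0.025109 rad, θ = 262.9° → φ = 10.988°, λ = -55.592°.
Leg 2: from (10.988°, -55.592°), δ = 1467.6/3958.8 = 0.370718 rad, θ = 39° → φ = 27.003°, λ = -40.766°.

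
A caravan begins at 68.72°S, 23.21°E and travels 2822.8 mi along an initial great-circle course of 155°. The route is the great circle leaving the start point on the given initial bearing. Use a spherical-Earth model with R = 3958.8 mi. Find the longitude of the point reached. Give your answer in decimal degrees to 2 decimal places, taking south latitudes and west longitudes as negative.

longitude 158.36°

δ = 2822.8/3958.8 = 0.713044 rad (40.8544°).
Start latitude φ₁ = -1.199390 rad; initial bearing θ = 2.705260 rad.
Destination latitude: φ₂ = arcsin( sin φ₁ cos δ + cos φ₁ sin δ cos θ ) = arcsin(-0.919964) = -66.92°.
Then Δλ = atan2(0.100331, -0.100865) = 2.358848 rad, from sin θ sin δ cos φ₁ over cos δ − sin φ₁ sin φ₂.
λ₂ = λ₁ + Δλ = 158.36°.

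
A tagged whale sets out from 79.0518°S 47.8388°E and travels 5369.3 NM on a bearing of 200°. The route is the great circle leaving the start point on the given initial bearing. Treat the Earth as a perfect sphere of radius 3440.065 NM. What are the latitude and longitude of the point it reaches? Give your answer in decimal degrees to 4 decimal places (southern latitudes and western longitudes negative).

latitude -10.8512°, longitude -111.7821°

The arc subtends δ = 5369.3/3440.065 = 1.560814 rad at the centre.
Converting: φ₁ = -1.379714 rad, θ = 3.490659 rad.
sin φ₂ = sin φ₁ cos δ + cos φ₁ sin δ cos θ = (-0.981799)(0.009983) + (0.189921)(0.999950)(-0.939693) = -0.188260
φ₂ = asin(-0.188260) = -0.189390 rad = -10.8512°.
For the longitude increment, Δλ = atan2( sin θ sin δ cos φ₁, cos δ − sin φ₁ sin φ₂ ) = atan2(-0.064954, -0.174851) = -159.6209°.
λ₂ = 47.8388° + -159.6209° = -111.7821°.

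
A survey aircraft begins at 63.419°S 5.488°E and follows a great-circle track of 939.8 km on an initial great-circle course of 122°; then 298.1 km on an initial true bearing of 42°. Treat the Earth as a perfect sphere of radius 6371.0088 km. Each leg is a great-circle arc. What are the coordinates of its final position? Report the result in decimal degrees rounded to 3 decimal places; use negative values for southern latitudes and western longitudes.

latitude -64.792°, longitude 28.182°

Apply the spherical direct solution leg by leg, carrying full precision between legs.
Leg 1: from (-63.419°, 5.488°), δ = 939.8/6371.0088 = 0.147512 rad, θ = 122° → φ = -66.845°, λ = 23.968°.
Leg 2: from (-66.845°, 23.968°), δ = 298.1/6371.0088 = 0.046790 rad, θ = 42° → φ = -64.792°, λ = 28.182°.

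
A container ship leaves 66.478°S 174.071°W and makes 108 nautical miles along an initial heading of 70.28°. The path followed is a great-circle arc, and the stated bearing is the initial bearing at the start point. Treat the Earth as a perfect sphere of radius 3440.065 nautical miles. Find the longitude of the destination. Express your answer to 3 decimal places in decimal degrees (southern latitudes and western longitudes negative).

longitude -169.935°

δ = 108/3440.065 = 0.031395 rad (1.7988°).
Converting: φ₁ = -1.160260 rad, θ = 1.226617 rad.
sin φ₂ = sin φ₁ cos δ + cos φ₁ sin δ cos θ = (-0.916907)(0.999507) + (0.399101)(0.031390)(0.337424) = -0.912228
φ₂ = asin(-0.912228) = -1.148690 rad = -65.815°.
Δλ = atan2( sin θ sin δ cos φ₁ , cos δ − sin φ₁ sin φ₂ ) = atan2(0.011793, 0.163079) = 0.072188 rad = 4.136°.
Hence λ₂ = -174.071° + 4.136° = -169.935°.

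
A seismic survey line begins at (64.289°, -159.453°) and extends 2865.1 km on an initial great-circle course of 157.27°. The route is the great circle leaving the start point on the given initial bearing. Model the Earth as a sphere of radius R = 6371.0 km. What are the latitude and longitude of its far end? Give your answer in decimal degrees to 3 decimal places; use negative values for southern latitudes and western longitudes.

latitude 39.603°, longitude -146.861°

Angular distance δ = d/R = 2865.1 / 6371 = 0.449710 rad.
With φ₁ = 64.289° = 1.122055 rad and θ = 157.27° = 2.744879 rad:
Destination latitude: φ₂ = arcsin( sin φ₁ cos δ + cos φ₁ sin δ cos θ ) = arcsin(0.637469) = 39.603°.
Then Δλ = atan2(0.072869, 0.326218) = 0.219766 rad, from sin θ sin δ cos φ₁ over cos δ − sin φ₁ sin φ₂.
λ₂ = -159.453° + 12.592° = -146.861°.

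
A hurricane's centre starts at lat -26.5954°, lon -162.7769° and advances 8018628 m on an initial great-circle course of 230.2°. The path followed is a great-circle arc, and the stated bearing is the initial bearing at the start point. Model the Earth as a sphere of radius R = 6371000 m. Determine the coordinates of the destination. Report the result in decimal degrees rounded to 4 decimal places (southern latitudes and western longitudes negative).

latitude -43.0170°, longitude 107.3736°

Central angle δ = d/R = 1.258614 rad.
With φ₁ = -26.5954° = -0.464177 rad and θ = 230.2° = 4.017748 rad:
Destination latitude: φ₂ = arcsin( sin φ₁ cos δ + cos φ₁ sin δ cos θ ) = arcsin(-0.682215) = -43.0170°.
Then Δλ = atan2(-0.653786, 0.001717) = -1.568169 rad, from sin θ sin δ cos φ₁ over cos δ − sin φ₁ sin φ₂.
λ₂ = -162.7769° + -89.8495° = -252.6264°, normalized to (−180°, 180°] → 107.3736°.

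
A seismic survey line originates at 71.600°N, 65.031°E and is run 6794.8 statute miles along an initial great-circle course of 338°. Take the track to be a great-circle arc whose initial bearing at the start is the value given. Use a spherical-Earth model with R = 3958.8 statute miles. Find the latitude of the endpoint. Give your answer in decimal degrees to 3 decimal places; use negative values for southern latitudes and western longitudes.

latitude 8.738°

δ = 6794.8/3958.8 = 1.716379 rad (98.3413°).
With φ₁ = 71.600° = 1.249656 rad and θ = 338° = 5.899213 rad:
Destination latitude: φ₂ = arcsin( sin φ₁ cos δ + cos φ₁ sin δ cos θ ) = arcsin(0.151917) = 8.738°.
Δλ = atan2( sin θ sin δ cos φ₁ , cos δ − sin φ₁ sin φ₂ ) = atan2(-0.116993, -0.289219) = -2.757200 rad = -157.976°.
λ₂ = λ₁ + Δλ = -92.945°.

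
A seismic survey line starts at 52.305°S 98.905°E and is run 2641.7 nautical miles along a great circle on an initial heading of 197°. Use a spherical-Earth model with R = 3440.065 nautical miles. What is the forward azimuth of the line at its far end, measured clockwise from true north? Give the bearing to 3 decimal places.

final bearing 305.817°

δ = 2641.7/3440.065 = 0.767922 rad (43.9987°).
With φ₁ = -52.305° = -0.912894 rad and θ = 197° = 3.438299 rad:
sin φ₂ = sin φ₁ cos δ + cos φ₁ sin δ cos θ = (-0.791277)(0.719356) + (0.611458)(0.694642)(-0.956305) = -0.975395
φ₂ = asin(-0.975395) = -1.348504 rad = -77.264°.
Δλ = atan2( sin θ sin δ cos φ₁ , cos δ − sin φ₁ sin φ₂ ) = atan2(-0.124183, -0.052451) = -1.970437 rad = -112.898°.
λ₂ = λ₁ + Δλ = -13.993°.
The forward bearing on arrival equals the back-azimuth from the destination plus 180°.
Back-azimuth from P₂ (-77.264°, -13.993°) to P₁ (-52.305°, 98.905°), with Δλ' = λ₁ − λ₂ = 112.898°: atan2( sin Δλ' cos φ₁ , cos φ₂ sin φ₁ − sin φ₂ cos φ₁ cos Δλ' ) = 125.817°.
Final bearing = (125.817° + 180°) mod 360° = 305.817°.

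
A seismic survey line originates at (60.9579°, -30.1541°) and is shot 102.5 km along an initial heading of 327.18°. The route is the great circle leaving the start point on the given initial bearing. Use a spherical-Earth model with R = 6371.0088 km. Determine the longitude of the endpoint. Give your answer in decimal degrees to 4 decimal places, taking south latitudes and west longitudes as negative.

Central angle δ = d/R = 0.016089 rad.
Converting: φ₁ = 1.063916 rad, θ = 5.710368 rad.
Applying the spherical law of cosines for sides, sin φ₂ = sin φ₁ cos δ + cos φ₁ sin δ cos θ = 0.880713, so φ₂ = 61.7285°.
For the longitude increment, Δλ = atan2( sin θ sin δ cos φ₁, cos δ − sin φ₁ sin φ₂ ) = atan2(-0.004233, 0.229895) = -1.0548°.
Hence λ₂ = -30.1541° + -1.0548° = -31.2089°.

longitude -31.2089°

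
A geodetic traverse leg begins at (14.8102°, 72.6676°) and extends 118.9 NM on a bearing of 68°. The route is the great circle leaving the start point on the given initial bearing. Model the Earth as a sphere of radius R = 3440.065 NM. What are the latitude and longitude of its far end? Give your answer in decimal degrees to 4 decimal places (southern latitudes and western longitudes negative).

Angular distance δ = d/R = 118.9 / 3440.065 = 0.034563 rad.
Converting: φ₁ = 0.258487 rad, θ = 1.186824 rad.
Destination latitude: φ₂ = arcsin( sin φ₁ cos δ + cos φ₁ sin δ cos θ ) = arcsin(0.267980) = 15.5441°.
Δλ = atan2( sin θ sin δ cos φ₁ , cos δ − sin φ₁ sin φ₂ ) = atan2(0.030976, 0.930902) = 0.033263 rad = 1.9058°.
λ₂ = 72.6676° + 1.9058° = 74.5734°.

latitude 15.5441°, longitude 74.5734°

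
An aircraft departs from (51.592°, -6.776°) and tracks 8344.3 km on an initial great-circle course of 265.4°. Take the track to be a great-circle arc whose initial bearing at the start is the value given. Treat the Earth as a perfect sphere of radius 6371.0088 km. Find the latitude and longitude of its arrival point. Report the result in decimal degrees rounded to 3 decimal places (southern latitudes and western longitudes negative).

Angular distance δ = d/R = 8344.3 / 6371.0088 = 1.309730 rad.
With φ₁ = 51.592° = 0.900450 rad and θ = 265.4° = 4.632104 rad:
Applying the spherical law of cosines for sides, sin φ₂ = sin φ₁ cos δ + cos φ₁ sin δ cos θ = 0.154122, so φ₂ = 8.866°.
Then Δλ = atan2(-0.598273, 0.137340) = -1.345145 rad, from sin θ sin δ cos φ₁ over cos δ − sin φ₁ sin φ₂.
λ₂ = λ₁ + Δλ = -83.847°.

latitude 8.866°, longitude -83.847°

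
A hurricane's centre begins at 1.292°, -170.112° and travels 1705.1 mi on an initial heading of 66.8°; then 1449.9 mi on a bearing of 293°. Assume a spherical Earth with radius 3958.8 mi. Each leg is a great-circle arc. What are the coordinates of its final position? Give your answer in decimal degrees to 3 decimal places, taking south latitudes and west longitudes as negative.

Apply the spherical direct solution leg by leg, carrying full precision between legs.
Leg 1: from (1.292°, -170.112°), δ = 1705.1/3958.8 = 0.430711 rad, θ = 66.8° → φ = 10.657°, λ = -147.127°.
Leg 2: from (10.657°, -147.127°), δ = 1449.9/3958.8 = 0.366247 rad, θ = 293° → φ = 18.070°, λ = -167.416°.

latitude 18.070°, longitude -167.416°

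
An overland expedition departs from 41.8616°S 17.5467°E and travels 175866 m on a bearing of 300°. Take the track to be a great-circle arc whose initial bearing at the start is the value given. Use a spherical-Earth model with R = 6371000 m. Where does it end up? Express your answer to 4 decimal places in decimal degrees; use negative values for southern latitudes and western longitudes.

Central angle δ = d/R = 0.027604 rad.
Converting: φ₁ = -0.730623 rad, θ = 5.235988 rad.
Destination latitude: φ₂ = arcsin( sin φ₁ cos δ + cos φ₁ sin δ cos θ ) = arcsin(-0.656801) = -41.0564°.
For the longitude increment, Δλ = atan2( sin θ sin δ cos φ₁, cos δ − sin φ₁ sin φ₂ ) = atan2(-0.017802, 0.561313) = -1.8165°.
λ₂ = 17.5467° + -1.8165° = 15.7302°.

latitude -41.0564°, longitude 15.7302°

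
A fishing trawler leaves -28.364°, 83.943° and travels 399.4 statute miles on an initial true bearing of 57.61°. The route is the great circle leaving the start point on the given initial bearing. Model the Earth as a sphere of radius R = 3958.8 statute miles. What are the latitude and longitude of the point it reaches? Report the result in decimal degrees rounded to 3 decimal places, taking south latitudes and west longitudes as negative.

latitude -25.162°, longitude 89.335°

Angular distance δ = d/R = 399.4 / 3958.8 = 0.100889 rad.
Converting: φ₁ = -0.495045 rad, θ = 1.005484 rad.
Destination latitude: φ₂ = arcsin( sin φ₁ cos δ + cos φ₁ sin δ cos θ ) = arcsin(-0.425180) = -25.162°.
Then Δλ = atan2(0.074838, 0.792924) = 0.094104 rad, from sin θ sin δ cos φ₁ over cos δ − sin φ₁ sin φ₂.
λ₂ = 83.943° + 5.392° = 89.335°.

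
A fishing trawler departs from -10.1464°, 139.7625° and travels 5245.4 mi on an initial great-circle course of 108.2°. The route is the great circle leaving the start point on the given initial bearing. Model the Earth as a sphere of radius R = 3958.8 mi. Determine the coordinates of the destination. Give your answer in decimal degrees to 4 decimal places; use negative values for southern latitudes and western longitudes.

latitude -19.9424°, longitude -141.6594°

The arc subtends δ = 5245.4/3958.8 = 1.324997 rad at the centre.
Start latitude φ₁ = -0.177088 rad; initial bearing θ = 1.888446 rad.
Applying the spherical law of cosines for sides, sin φ₂ = sin φ₁ cos δ + cos φ₁ sin δ cos θ = -0.341075, so φ₂ = -19.9424°.
Δλ = atan2( sin θ sin δ cos φ₁ , cos δ − sin φ₁ sin φ₂ ) = atan2(0.907009, 0.183246) = 1.371446 rad = 78.5781°.
λ₂ = 139.7625° + 78.5781° = 218.3406°, normalized to (−180°, 180°] → -141.6594°.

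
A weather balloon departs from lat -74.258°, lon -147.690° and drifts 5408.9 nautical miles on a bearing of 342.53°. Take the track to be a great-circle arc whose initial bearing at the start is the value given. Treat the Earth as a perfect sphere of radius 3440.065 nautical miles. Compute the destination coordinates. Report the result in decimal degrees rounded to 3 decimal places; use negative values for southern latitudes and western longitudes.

δ = 5408.9/3440.065 = 1.572325 rad (90.0876°).
Start latitude φ₁ = -1.296047 rad; initial bearing θ = 5.978276 rad.
Applying the spherical law of cosines for sides, sin φ₂ = sin φ₁ cos δ + cos φ₁ sin δ cos θ = 0.260263, so φ₂ = 15.086°.
For the longitude increment, Δλ = atan2( sin θ sin δ cos φ₁, cos δ − sin φ₁ sin φ₂ ) = atan2(-0.081448, 0.248973) = -18.115°.
Hence λ₂ = -147.690° + -18.115° = -165.805°.

latitude 15.086°, longitude -165.805°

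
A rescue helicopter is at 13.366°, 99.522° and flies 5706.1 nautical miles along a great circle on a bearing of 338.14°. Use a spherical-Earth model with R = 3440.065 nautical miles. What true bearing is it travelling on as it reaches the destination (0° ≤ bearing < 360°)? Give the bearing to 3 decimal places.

final bearing 229.484°

δ = 5706.1/3440.065 = 1.658719 rad (95.0376°).
Converting: φ₁ = 0.233281 rad, θ = 5.901656 rad.
Applying the spherical law of cosines for sides, sin φ₂ = sin φ₁ cos δ + cos φ₁ sin δ cos θ = 0.879171, so φ₂ = 61.542°.
Δλ = atan2( sin θ sin δ cos φ₁ , cos δ − sin φ₁ sin φ₂ ) = atan2(-0.360855, -0.291047) = -2.249518 rad = -128.888°.
Hence λ₂ = 99.522° + -128.888° = -29.366°.
The forward bearing on arrival equals the back-azimuth from the destination plus 180°.
Back-azimuth from P₂ (61.542°, -29.366°) to P₁ (13.366°, 99.522°), with Δλ' = λ₁ − λ₂ = 128.888°: atan2( sin Δλ' cos φ₁ , cos φ₂ sin φ₁ − sin φ₂ cos φ₁ cos Δλ' ) = 49.484°.
Final bearing = (49.484° + 180°) mod 360° = 229.484°.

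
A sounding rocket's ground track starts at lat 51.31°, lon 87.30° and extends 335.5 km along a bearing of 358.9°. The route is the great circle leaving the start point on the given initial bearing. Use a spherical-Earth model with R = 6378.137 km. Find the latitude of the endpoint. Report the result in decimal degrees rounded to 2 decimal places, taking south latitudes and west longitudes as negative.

latitude 54.32°

δ = 335.5/6378.137 = 0.052602 rad (3.0138°).
Converting: φ₁ = 0.895528 rad, θ = 6.263987 rad.
sin φ₂ = sin φ₁ cos δ + cos φ₁ sin δ cos θ = (0.780540)(0.998617) + (0.625106)(0.052577)(0.999816) = 0.812320
φ₂ = asin(0.812320) = 0.948120 rad = 54.32°.
For the longitude increment, Δλ = atan2( sin θ sin δ cos φ₁, cos δ − sin φ₁ sin φ₂ ) = atan2(-0.000631, 0.364569) = -0.10°.
λ₂ = λ₁ + Δλ = 87.20°.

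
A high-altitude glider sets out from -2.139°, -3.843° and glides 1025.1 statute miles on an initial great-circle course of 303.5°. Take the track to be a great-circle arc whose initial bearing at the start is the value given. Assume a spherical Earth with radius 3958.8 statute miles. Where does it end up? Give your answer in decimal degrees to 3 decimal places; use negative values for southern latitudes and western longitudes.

The arc subtends δ = 1025.1/3958.8 = 0.258942 rad at the centre.
Start latitude φ₁ = -0.037333 rad; initial bearing θ = 5.297074 rad.
sin φ₂ = sin φ₁ cos δ + cos φ₁ sin δ cos θ = (-0.037324)(0.966661) + (0.999303)(0.256058)(0.551937) = 0.105150
φ₂ = asin(0.105150) = 0.105345 rad = 6.036°.
For the longitude increment, Δλ = atan2( sin θ sin δ cos φ₁, cos δ − sin φ₁ sin φ₂ ) = atan2(-0.213374, 0.970586) = -12.399°.
λ₂ = λ₁ + Δλ = -16.242°.

latitude 6.036°, longitude -16.242°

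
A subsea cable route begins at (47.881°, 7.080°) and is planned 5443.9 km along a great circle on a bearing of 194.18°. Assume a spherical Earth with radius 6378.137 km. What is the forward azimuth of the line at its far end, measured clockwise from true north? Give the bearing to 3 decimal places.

The arc subtends δ = 5443.9/6378.137 = 0.853525 rad at the centre.
With φ₁ = 47.881° = 0.835681 rad and θ = 194.18° = 3.389080 rad:
Destination latitude: φ₂ = arcsin( sin φ₁ cos δ + cos φ₁ sin δ cos θ ) = arcsin(-0.002443) = -0.140°.
Δλ = atan2( sin θ sin δ cos φ₁ , cos δ − sin φ₁ sin φ₂ ) = atan2(-0.123812, 0.659143) = -0.185675 rad = -10.638°.
λ₂ = λ₁ + Δλ = -3.558°.
The forward bearing on arrival equals the back-azimuth from the destination plus 180°.
Back-azimuth from P₂ (-0.140°, -3.558°) to P₁ (47.881°, 7.080°), with Δλ' = λ₁ − λ₂ = 10.638°: atan2( sin Δλ' cos φ₁ , cos φ₂ sin φ₁ − sin φ₂ cos φ₁ cos Δλ' ) = 9.456°.
Final bearing = (9.456° + 180°) mod 360° = 189.456°.

final bearing 189.456°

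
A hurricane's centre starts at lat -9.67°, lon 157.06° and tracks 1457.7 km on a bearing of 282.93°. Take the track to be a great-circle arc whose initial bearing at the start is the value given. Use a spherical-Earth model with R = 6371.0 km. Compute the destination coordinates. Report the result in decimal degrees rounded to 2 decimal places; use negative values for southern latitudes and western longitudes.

latitude -6.52°, longitude 144.20°

Central angle δ = d/R = 0.228802 rad.
With φ₁ = -9.67° = -0.168773 rad and θ = 282.93° = 4.938060 rad:
Destination latitude: φ₂ = arcsin( sin φ₁ cos δ + cos φ₁ sin δ cos θ ) = arcsin(-0.113565) = -6.52°.
Δλ = atan2( sin θ sin δ cos φ₁ , cos δ − sin φ₁ sin φ₂ ) = atan2(-0.217919, 0.954863) = -0.224378 rad = -12.86°.
Hence λ₂ = 157.06° + -12.86° = 144.20°.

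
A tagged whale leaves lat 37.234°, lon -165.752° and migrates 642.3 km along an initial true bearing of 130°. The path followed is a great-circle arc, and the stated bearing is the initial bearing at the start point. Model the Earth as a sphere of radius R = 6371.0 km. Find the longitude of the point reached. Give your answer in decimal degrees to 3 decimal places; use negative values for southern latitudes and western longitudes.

δ = 642.3/6371 = 0.100816 rad (5.7763°).
With φ₁ = 37.234° = 0.649856 rad and θ = 130° = 2.268928 rad:
Applying the spherical law of cosines for sides, sin φ₂ = sin φ₁ cos δ + cos φ₁ sin δ cos θ = 0.550492, so φ₂ = 33.401°.
Then Δλ = atan2(0.061384, 0.661835) = 0.092483 rad, from sin θ sin δ cos φ₁ over cos δ − sin φ₁ sin φ₂.
λ₂ = λ₁ + Δλ = -160.453°.

longitude -160.453°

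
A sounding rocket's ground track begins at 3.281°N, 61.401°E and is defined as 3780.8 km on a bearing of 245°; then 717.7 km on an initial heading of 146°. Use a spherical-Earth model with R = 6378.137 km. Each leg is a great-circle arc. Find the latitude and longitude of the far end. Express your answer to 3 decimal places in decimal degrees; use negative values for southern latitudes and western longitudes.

latitude -16.170°, longitude 34.116°

Apply the spherical direct solution leg by leg, carrying full precision between legs.
Leg 1: from (3.281°, 61.401°), δ = 3780.8/6378.137 = 0.592775 rad, θ = 245° → φ = -10.850°, λ = 30.368°.
Leg 2: from (-10.850°, 30.368°), δ = 717.7/6378.137 = 0.112525 rad, θ = 146° → φ = -16.170°, λ = 34.116°.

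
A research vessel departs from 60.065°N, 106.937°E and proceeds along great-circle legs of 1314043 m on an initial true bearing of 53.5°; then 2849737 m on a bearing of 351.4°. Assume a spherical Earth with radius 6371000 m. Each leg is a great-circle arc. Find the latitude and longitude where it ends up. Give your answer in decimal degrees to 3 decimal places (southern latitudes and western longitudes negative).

Apply the spherical direct solution leg by leg, carrying full precision between legs.
Leg 1: from (60.065°, 106.937°), δ = 1314043/6371000 = 0.206254 rad, θ = 53.5° → φ = 65.369°, λ = 130.203°.
Leg 2: from (65.369°, 130.203°), δ = 2849737/6371000 = 0.447298 rad, θ = 351.4° → φ = 86.217°, λ = 28.847°.

latitude 86.217°, longitude 28.847°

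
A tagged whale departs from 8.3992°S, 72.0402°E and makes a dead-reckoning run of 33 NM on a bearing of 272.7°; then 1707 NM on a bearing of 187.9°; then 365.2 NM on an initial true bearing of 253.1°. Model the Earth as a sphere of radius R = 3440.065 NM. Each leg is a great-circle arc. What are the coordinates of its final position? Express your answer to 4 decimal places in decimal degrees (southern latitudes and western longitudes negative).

Apply the spherical direct solution leg by leg, carrying full precision between legs.
Leg 1: from (-8.3992°, 72.0402°), δ = 33/3440.065 = 0.009593 rad, θ = 272.7° → φ = -8.3729°, λ = 71.4853°.
Leg 2: from (-8.3729°, 71.4853°), δ = 1707/3440.065 = 0.496212 rad, θ = 187.9° → φ = -36.4845°, λ = 66.8169°.
Leg 3: from (-36.4845°, 66.8169°), δ = 365.2/3440.065 = 0.106161 rad, θ = 253.1° → φ = -38.0264°, λ = 59.4221°.

latitude -38.0264°, longitude 59.4221°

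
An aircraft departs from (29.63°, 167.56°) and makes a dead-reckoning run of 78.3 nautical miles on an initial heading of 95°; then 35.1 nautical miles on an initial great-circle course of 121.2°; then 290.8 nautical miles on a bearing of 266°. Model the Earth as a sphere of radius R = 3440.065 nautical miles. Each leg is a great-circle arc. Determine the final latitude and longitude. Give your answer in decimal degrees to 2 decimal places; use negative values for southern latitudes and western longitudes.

Apply the spherical direct solution leg by leg, carrying full precision between legs.
Leg 1: from (29.63°, 167.56°), δ = 78.3/3440.065 = 0.022761 rad, θ = 95° → φ = 29.51°, λ = 169.05°.
Leg 2: from (29.51°, 169.05°), δ = 35.1/3440.065 = 0.010203 rad, θ = 121.2° → φ = 29.20°, λ = 169.63°.
Leg 3: from (29.20°, 169.63°), δ = 290.8/3440.065 = 0.084533 rad, θ = 266° → φ = 28.75°, λ = 164.11°.

latitude 28.75°, longitude 164.11°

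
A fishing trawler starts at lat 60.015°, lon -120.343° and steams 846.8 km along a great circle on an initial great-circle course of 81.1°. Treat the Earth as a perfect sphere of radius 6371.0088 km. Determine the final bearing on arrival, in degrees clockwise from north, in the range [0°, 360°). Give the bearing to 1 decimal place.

δ = 846.8/6371.0088 = 0.132915 rad (7.6154°).
Converting: φ₁ = 1.047459 rad, θ = 1.415462 rad.
sin φ₂ = sin φ₁ cos δ + cos φ₁ sin δ cos θ = (0.866156)(0.991180) + (0.499773)(0.132524)(0.154710) = 0.868763
φ₂ = asin(0.868763) = 1.052700 rad = 60.315°.
For the longitude increment, Δλ = atan2( sin θ sin δ cos φ₁, cos δ − sin φ₁ sin φ₂ ) = atan2(0.065434, 0.238695) = 15.330°.
λ₂ = -120.343° + 15.330° = -105.013°.
The forward bearing on arrival equals the back-azimuth from the destination plus 180°.
Back-azimuth from P₂ (60.3°, -105.0°) to P₁ (60.0°, -120.3°), with Δλ' = λ₁ − λ₂ = -15.3°: atan2( sin Δλ' cos φ₁ , cos φ₂ sin φ₁ − sin φ₂ cos φ₁ cos Δλ' ) = 274.4°.
Final bearing = (274.4° + 180°) mod 360° = 94.4°.

final bearing 94.4°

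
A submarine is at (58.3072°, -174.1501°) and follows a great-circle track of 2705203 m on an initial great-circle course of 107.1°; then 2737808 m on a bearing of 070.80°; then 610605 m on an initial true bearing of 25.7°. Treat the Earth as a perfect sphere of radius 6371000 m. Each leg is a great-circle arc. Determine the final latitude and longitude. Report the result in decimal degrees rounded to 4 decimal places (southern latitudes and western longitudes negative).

latitude 52.8924°, longitude -100.0945°

Apply the spherical direct solution leg by leg, carrying full precision between legs.
Leg 1: from (58.3072°, -174.1501°), δ = 2705203/6371000 = 0.424612 rad, θ = 107.1° → φ = 45.3716°, λ = -140.0596°.
Leg 2: from (45.3716°, -140.0596°), δ = 2737808/6371000 = 0.429730 rad, θ = 70.8° → φ = 48.0068°, λ = -104.0387°.
Leg 3: from (48.0068°, -104.0387°), δ = 610605/6371000 = 0.095841 rad, θ = 25.7° → φ = 52.8924°, λ = -100.0945°.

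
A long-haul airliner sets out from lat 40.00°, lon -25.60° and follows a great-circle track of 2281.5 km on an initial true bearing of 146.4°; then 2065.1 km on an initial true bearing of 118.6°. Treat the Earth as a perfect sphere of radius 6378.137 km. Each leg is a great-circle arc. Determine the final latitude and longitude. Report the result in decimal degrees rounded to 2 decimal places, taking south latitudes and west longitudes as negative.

Apply the spherical direct solution leg by leg, carrying full precision between legs.
Leg 1: from (40.00°, -25.60°), δ = 2281.5/6378.137 = 0.357706 rad, θ = 146.4° → φ = 22.25°, λ = -13.52°.
Leg 2: from (22.25°, -13.52°), δ = 2065.1/6378.137 = 0.323778 rad, θ = 118.6° → φ = 12.60°, λ = 3.12°.

latitude 12.60°, longitude 3.12°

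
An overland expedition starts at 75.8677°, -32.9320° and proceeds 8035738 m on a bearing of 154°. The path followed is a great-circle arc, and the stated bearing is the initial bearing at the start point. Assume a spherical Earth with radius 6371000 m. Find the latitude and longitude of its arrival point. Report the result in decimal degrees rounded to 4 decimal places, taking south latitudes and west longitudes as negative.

Angular distance δ = d/R = 8035738 / 6371000 = 1.261299 rad.
Start latitude φ₁ = 1.324141 rad; initial bearing θ = 2.687807 rad.
Applying the spherical law of cosines for sides, sin φ₂ = sin φ₁ cos δ + cos φ₁ sin δ cos θ = 0.086337, so φ₂ = 4.9529°.
Δλ = atan2( sin θ sin δ cos φ₁ , cos δ − sin φ₁ sin φ₂ ) = atan2(0.101948, 0.220856) = 0.432462 rad = 24.7783°.
λ₂ = λ₁ + Δλ = -8.1537°.

latitude 4.9529°, longitude -8.1537°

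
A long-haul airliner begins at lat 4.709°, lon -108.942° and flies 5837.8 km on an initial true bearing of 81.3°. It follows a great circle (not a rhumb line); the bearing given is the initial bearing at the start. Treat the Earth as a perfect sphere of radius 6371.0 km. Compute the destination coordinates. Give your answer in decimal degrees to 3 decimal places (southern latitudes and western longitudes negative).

Central angle δ = d/R = 0.916308 rad.
With φ₁ = 4.709° = 0.082188 rad and θ = 81.3° = 1.418953 rad:
Applying the spherical law of cosines for sides, sin φ₂ = sin φ₁ cos δ + cos φ₁ sin δ cos θ = 0.169575, so φ₂ = 9.763°.
Then Δλ = atan2(0.781584, 0.594832) = 0.920255 rad, from sin θ sin δ cos φ₁ over cos δ − sin φ₁ sin φ₂.
λ₂ = λ₁ + Δλ = -56.215°.

latitude 9.763°, longitude -56.215°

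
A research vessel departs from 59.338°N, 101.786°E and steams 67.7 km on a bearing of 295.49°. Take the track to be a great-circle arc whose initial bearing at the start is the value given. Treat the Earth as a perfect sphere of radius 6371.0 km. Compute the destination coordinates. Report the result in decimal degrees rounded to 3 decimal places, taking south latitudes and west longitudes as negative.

δ = 67.7/6371 = 0.010626 rad (0.6088°).
Start latitude φ₁ = 1.035643 rad; initial bearing θ = 5.157273 rad.
sin φ₂ = sin φ₁ cos δ + cos φ₁ sin δ cos θ = (0.860191)(0.999944) + (0.509973)(0.010626)(0.430354) = 0.862474
φ₂ = asin(0.862474) = 1.040138 rad = 59.596°.
Then Δλ = atan2(-0.004892, 0.258051) = -0.018953 rad, from sin θ sin δ cos φ₁ over cos δ − sin φ₁ sin φ₂.
λ₂ = λ₁ + Δλ = 100.700°.

latitude 59.596°, longitude 100.700°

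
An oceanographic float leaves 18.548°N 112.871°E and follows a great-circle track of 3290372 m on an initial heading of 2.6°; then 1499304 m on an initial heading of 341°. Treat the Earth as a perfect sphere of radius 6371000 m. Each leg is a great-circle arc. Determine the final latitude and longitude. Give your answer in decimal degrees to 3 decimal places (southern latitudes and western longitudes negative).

Apply the spherical direct solution leg by leg, carrying full precision between legs.
Leg 1: from (18.548°, 112.871°), δ = 3290372/6371000 = 0.516461 rad, θ = 2.6° → φ = 48.098°, λ = 114.793°.
Leg 2: from (48.098°, 114.793°), δ = 1499304/6371000 = 0.235333 rad, θ = 341° → φ = 60.576°, λ = 105.904°.

latitude 60.576°, longitude 105.904°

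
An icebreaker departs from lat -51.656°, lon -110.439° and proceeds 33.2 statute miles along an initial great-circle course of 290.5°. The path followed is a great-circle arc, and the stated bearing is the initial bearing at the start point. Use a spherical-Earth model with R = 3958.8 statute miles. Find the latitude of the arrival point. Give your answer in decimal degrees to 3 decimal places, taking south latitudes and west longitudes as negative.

latitude -51.485°

Angular distance δ = d/R = 33.2 / 3958.8 = 0.008386 rad.
Start latitude φ₁ = -0.901567 rad; initial bearing θ = 5.070181 rad.
sin φ₂ = sin φ₁ cos δ + cos φ₁ sin δ cos θ = (-0.784300)(0.999965) + (0.620382)(0.008386)(0.350207) = -0.782451
φ₂ = asin(-0.782451) = -0.898591 rad = -51.485°.
For the longitude increment, Δλ = atan2( sin θ sin δ cos φ₁, cos δ − sin φ₁ sin φ₂ ) = atan2(-0.004873, 0.386289) = -0.723°.
λ₂ = λ₁ + Δλ = -111.162°.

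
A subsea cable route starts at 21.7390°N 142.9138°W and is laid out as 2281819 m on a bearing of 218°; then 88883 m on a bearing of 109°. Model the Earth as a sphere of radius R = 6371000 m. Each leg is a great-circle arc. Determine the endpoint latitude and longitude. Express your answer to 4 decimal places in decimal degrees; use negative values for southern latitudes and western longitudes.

Apply the spherical direct solution leg by leg, carrying full precision between legs.
Leg 1: from (21.7390°, -142.9138°), δ = 2281819/6371000 = 0.358157 rad, θ = 218° → φ = 5.1801°, λ = -155.4293°.
Leg 2: from (5.1801°, -155.4293°), δ = 88883/6371000 = 0.013951 rad, θ = 109° → φ = 4.9194°, λ = -154.6708°.

latitude 4.9194°, longitude -154.6708°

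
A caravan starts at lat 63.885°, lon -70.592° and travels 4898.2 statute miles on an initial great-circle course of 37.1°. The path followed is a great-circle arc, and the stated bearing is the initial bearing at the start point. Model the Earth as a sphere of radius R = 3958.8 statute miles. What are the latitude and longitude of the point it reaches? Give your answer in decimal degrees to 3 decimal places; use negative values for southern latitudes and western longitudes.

latitude 38.731°, longitude 62.467°

Central angle δ = d/R = 1.237294 rad.
With φ₁ = 63.885° = 1.115004 rad and θ = 37.1° = 0.647517 rad:
Applying the spherical law of cosines for sides, sin φ₂ = sin φ₁ cos δ + cos φ₁ sin δ cos θ = 0.625668, so φ₂ = 38.731°.
Δλ = atan2( sin θ sin δ cos φ₁ , cos δ − sin φ₁ sin φ₂ ) = atan2(0.250887, -0.234440) = 2.322320 rad = 133.059°.
Hence λ₂ = -70.592° + 133.059° = 62.467°.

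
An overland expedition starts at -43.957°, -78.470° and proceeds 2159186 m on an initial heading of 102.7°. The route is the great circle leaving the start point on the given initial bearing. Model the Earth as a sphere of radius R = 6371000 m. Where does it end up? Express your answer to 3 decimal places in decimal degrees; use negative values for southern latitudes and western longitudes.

latitude -45.012°, longitude -51.163°

Central angle δ = d/R = 0.338908 rad.
Converting: φ₁ = -0.767194 rad, θ = 1.792453 rad.
Destination latitude: φ₂ = arcsin( sin φ₁ cos δ + cos φ₁ sin δ cos θ ) = arcsin(-0.707250) = -45.012°.
Then Δλ = atan2(0.233468, 0.452203) = 0.476595 rad, from sin θ sin δ cos φ₁ over cos δ − sin φ₁ sin φ₂.
λ₂ = -78.470° + 27.307° = -51.163°.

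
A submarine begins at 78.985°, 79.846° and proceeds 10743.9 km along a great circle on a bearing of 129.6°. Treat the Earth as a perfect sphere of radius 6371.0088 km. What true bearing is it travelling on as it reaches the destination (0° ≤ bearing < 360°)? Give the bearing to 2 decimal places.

The arc subtends δ = 10743.9/6371.0088 = 1.686373 rad at the centre.
With φ₁ = 78.985° = 1.378548 rad and θ = 129.6° = 2.261947 rad:
Destination latitude: φ₂ = arcsin( sin φ₁ cos δ + cos φ₁ sin δ cos θ ) = arcsin(-0.234173) = -13.543°.
Δλ = atan2( sin θ sin δ cos φ₁ , cos δ − sin φ₁ sin φ₂ ) = atan2(0.146237, 0.114539) = 0.906357 rad = 51.930°.
λ₂ = 79.846° + 51.930° = 131.776°.
The forward bearing on arrival equals the back-azimuth from the destination plus 180°.
Back-azimuth from P₂ (-13.54°, 131.78°) to P₁ (78.98°, 79.85°), with Δλ' = λ₁ − λ₂ = -51.93°: atan2( sin Δλ' cos φ₁ , cos φ₂ sin φ₁ − sin φ₂ cos φ₁ cos Δλ' ) = 351.29°.
Final bearing = (351.29° + 180°) mod 360° = 171.29°.

final bearing 171.29°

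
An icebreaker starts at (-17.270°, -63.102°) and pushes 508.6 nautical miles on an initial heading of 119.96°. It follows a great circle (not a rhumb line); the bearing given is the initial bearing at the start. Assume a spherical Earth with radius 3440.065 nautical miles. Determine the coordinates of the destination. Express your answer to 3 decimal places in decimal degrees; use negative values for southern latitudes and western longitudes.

The arc subtends δ = 508.6/3440.065 = 0.147846 rad at the centre.
Start latitude φ₁ = -0.301418 rad; initial bearing θ = 2.093697 rad.
Destination latitude: φ₂ = arcsin( sin φ₁ cos δ + cos φ₁ sin δ cos θ ) = arcsin(-0.363885) = -21.339°.
Δλ = atan2( sin θ sin δ cos φ₁ , cos δ − sin φ₁ sin φ₂ ) = atan2(0.121870, 0.881062) = 0.137450 rad = 7.875°.
λ₂ = -63.102° + 7.875° = -55.227°.

latitude -21.339°, longitude -55.227°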